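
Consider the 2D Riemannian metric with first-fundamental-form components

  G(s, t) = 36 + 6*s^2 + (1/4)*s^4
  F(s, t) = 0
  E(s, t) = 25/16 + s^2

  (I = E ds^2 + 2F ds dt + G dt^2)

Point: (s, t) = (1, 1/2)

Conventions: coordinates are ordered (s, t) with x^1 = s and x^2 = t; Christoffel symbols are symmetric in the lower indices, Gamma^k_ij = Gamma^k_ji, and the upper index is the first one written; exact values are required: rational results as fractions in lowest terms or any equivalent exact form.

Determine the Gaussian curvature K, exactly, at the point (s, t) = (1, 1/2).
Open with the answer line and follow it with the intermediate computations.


Answer: K = -800/21853

E = 41/16, F = 0, G = 169/4, EG - F^2 = 6929/64 at the point
E_s = 2, E_t = 0, F_s = 0, F_t = 0, G_s = 13, G_t = 0
E_tt = 0, F_st = 0, G_ss = 15
The intrinsic route: Brioschi's K = (det M1 - det M2)/(EG - F^2)^2.
M1 = [[-E_tt/2 + F_st - G_ss/2, E_s/2, F_s - E_t/2], [F_t - G_s/2, E, F], [G_t/2, F, G]] = [[-15/2, 1, 0], [-13/2, 41/16, 0], [0, 0, 169/4]]; det M1 = -68783/128
M2 = [[0, E_t/2, G_s/2], [E_t/2, E, F], [G_s/2, F, G]] = [[0, 0, 13/2], [0, 41/16, 0], [13/2, 0, 169/4]]; det M2 = -6929/64
det M1 - det M2 = -54925/128; K = -54925/128 / (6929/64)^2 = -800/21853


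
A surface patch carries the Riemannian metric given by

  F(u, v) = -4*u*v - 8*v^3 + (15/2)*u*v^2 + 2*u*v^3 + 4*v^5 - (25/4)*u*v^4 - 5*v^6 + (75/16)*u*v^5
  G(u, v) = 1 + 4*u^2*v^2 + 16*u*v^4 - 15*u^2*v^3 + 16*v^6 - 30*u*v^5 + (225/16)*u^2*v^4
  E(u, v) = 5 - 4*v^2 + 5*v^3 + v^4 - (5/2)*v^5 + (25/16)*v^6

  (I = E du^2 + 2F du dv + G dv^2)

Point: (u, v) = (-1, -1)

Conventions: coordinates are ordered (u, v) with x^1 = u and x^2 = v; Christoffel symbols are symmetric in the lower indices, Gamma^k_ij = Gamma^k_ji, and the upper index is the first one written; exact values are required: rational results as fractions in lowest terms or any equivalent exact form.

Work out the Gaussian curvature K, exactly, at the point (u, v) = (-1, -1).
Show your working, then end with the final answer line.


E = 17/16, F = 7/16, G = 65/16, EG - F^2 = 33/8 at the point
E_u = 0, E_v = -23/8, F_u = -23/16, F_v = -151/16, G_u = -161/8, G_v = 35/4
E_vv = 567/8, F_uv = 567/16, G_uu = 529/8
Apply the Brioschi formula K = (det M1 - det M2)/(EG - F^2)^2 over the derivative matrices of E, F, G.
M1 = [[-E_vv/2 + F_uv - G_uu/2, E_u/2, F_u - E_v/2], [F_v - G_u/2, E, F], [G_v/2, F, G]] = [[-529/16, 0, 0], [5/8, 17/16, 7/16], [35/8, 7/16, 65/16]]; det M1 = -17457/128
M2 = [[0, E_v/2, G_u/2], [E_v/2, E, F], [G_u/2, F, G]] = [[0, -23/16, -161/16], [-23/16, 17/16, 7/16], [-161/16, 7/16, 65/16]]; det M2 = -13225/128
det M1 - det M2 = -529/16; K = -529/16 / (33/8)^2 = -2116/1089

Answer: K = -2116/1089


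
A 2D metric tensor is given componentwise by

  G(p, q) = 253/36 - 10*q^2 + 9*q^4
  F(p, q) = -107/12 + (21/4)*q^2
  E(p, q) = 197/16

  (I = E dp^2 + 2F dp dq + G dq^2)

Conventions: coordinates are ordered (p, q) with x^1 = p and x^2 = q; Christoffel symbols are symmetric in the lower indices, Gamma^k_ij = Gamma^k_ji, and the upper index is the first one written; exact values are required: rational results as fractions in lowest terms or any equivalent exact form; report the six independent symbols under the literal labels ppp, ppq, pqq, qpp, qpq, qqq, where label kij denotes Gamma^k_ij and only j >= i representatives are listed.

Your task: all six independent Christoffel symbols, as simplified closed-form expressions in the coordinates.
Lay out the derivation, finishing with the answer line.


E = 197/16; F = -107/12 + (21/4)*q^2; G = 253/36 - 10*q^2 + 9*q^4
Gamma^k_ij = (1/2) g^{kl} (d_i g_jl + d_j g_il - d_l g_ij), with g^inv = (1/(EG-F^2)) [[G, -F], [-F, E]]
first partials: E_p = 0, E_q = 0, F_p = 0, F_q = (21/2)*q, G_p = 0, G_q = -20*q + 36*q^3
D = EG - F^2 = 4045/576 - (59/2)*q^2 + (333/4)*q^4
expanded: Gamma^p_pp = (G E_p - 2F F_p + F E_q)/(2D), Gamma^p_pq = (G E_q - F G_p)/(2D), Gamma^p_qq = (2G F_q - G G_p - F G_q)/(2D), Gamma^q_pp = (2E F_p - E E_q - F E_p)/(2D), Gamma^q_pq = (E G_p - F E_q)/(2D), Gamma^q_qq = (E G_q - 2F F_q + F G_p)/(2D); substitute and cancel common factors

Answer: Gamma_ppp = 0, Gamma_ppq = 0, Gamma_pqq = (62208*q^3 - 8856*q)/(47952*q^4 - 16992*q^2 + 4045), Gamma_qpp = 0, Gamma_qpq = 0, Gamma_qqq = (95904*q^3 - 16992*q)/(47952*q^4 - 16992*q^2 + 4045)


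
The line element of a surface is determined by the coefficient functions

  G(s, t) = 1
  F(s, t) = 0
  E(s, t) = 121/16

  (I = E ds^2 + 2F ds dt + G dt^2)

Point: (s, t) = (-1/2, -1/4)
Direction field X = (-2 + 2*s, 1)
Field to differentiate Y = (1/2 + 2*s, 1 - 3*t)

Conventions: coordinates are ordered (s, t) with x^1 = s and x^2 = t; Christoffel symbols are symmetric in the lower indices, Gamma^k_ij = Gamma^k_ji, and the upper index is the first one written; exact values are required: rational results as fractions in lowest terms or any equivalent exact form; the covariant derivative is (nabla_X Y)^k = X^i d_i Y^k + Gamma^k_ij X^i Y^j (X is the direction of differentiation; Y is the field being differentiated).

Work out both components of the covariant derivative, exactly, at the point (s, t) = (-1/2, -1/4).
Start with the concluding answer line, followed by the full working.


Answer: (nabla_X Y)^s = -6, (nabla_X Y)^t = -3

E = 121/16, F = 0, G = 1 at the point
E_s = 0, E_t = 0, F_s = 0, F_t = 0, G_s = 0, G_t = 0
EG - F^2 = 121/16;  g^inv = (16/121) * [[1, 0], [0, 121/16]]
first-kind symbols [ij,l] = (1/2)(d_i g_jl + d_j g_il - d_l g_ij): [ss,s] = E_s/2 = 0, [ss,t] = F_s - E_t/2 = 0, [st,s] = E_t/2 = 0, [st,t] = G_s/2 = 0, [tt,s] = F_t - G_s/2 = 0, [tt,t] = G_t/2 = 0
Gamma^s_ij = (G*[ij,s] - F*[ij,t])/(EG - F^2), Gamma^t_ij = (E*[ij,t] - F*[ij,s])/(EG - F^2)
Gamma_sss = 0, Gamma_sst = 0, Gamma_stt = 0, Gamma_tss = 0, Gamma_tst = 0, Gamma_ttt = 0
X = (-3, 1), Y = (-1/2, 7/4) at the point


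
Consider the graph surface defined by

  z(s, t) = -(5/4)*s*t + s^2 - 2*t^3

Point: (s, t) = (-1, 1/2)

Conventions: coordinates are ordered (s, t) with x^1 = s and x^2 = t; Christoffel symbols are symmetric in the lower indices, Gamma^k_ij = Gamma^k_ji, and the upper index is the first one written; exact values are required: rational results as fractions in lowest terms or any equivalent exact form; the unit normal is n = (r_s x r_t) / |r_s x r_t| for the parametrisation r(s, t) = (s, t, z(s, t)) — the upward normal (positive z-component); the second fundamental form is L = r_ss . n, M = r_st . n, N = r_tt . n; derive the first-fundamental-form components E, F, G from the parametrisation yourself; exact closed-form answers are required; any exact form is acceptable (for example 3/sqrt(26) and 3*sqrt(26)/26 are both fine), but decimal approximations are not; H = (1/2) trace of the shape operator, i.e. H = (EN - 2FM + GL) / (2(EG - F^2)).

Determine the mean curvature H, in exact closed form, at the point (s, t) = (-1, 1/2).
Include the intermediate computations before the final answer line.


z_s = -21/8, z_t = -1/4, z_ss = 2, z_st = -5/4, z_tt = -6
E = 505/64, F = 21/32, G = 17/16; answer radicand W^2 = 509/64
unnormalised second-form numerators: l = 2, m = -5/4, n = -6; L = l/sqrt(509/64), and similarly M = m/sqrt(W^2), N = n/sqrt(W^2)
H = (E*n - 2*F*m + G*l) / (2*(EG - F^2)*sqrt(W^2)); E*n - 2*F*m + G*l = -2789/64, EG - F^2 = 509/64, so H = (-2789/1018)/sqrt(509/64)

Answer: H = -11156*sqrt(509)/259081


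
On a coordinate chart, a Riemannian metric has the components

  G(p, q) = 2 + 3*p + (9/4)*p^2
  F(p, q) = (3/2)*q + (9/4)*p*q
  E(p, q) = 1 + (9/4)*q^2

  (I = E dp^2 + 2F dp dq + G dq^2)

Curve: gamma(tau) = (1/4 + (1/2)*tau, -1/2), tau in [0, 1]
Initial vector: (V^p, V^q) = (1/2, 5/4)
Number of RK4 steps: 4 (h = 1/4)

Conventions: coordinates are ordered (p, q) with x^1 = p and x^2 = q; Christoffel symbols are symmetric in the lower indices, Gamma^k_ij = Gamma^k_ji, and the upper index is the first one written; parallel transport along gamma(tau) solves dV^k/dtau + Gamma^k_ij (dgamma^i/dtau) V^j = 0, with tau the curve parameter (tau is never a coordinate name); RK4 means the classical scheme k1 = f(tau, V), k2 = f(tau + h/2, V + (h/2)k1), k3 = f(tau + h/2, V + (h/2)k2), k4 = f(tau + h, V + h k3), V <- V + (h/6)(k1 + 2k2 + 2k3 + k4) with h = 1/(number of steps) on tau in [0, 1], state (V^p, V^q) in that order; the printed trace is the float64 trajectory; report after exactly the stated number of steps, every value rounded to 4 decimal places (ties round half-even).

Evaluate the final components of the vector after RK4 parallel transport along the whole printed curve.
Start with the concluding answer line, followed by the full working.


Answer: V^p = 0.6360, V^q = 0.9422

gamma'(tau) = (1/2, 0); f(tau, V)^k = -Gamma^k_ij(gamma(tau)) gamma'^i(tau) V^j; h = 1/4; intermediate values shown to 6 dp
curve data and Christoffel symbols at the stage parameters:
  tau = 0.000000: gamma = (0.250000, -0.500000), gamma' = (0.500000, 0.000000); Gamma_ppp = 0.000000, Gamma_ppq = -0.325792, Gamma_pqq = 0.000000, Gamma_qpp = 0.000000, Gamma_qpq = 0.597285, Gamma_qqq = 0.000000
  tau = 0.125000: gamma = (0.312500, -0.500000), gamma' = (0.500000, 0.000000); Gamma_ppp = 0.000000, Gamma_ppq = -0.302442, Gamma_pqq = 0.000000, Gamma_qpp = 0.000000, Gamma_qpq = 0.592281, Gamma_qqq = 0.000000
  tau = 0.250000: gamma = (0.375000, -0.500000), gamma' = (0.500000, 0.000000); Gamma_ppp = 0.000000, Gamma_ppq = -0.280976, Gamma_pqq = 0.000000, Gamma_qpp = 0.000000, Gamma_qpq = 0.585366, Gamma_qqq = 0.000000
  tau = 0.375000: gamma = (0.437500, -0.500000), gamma' = (0.500000, 0.000000); Gamma_ppp = 0.000000, Gamma_ppq = -0.261284, Gamma_pqq = 0.000000, Gamma_qpp = 0.000000, Gamma_qpq = 0.577002, Gamma_qqq = 0.000000
  tau = 0.500000: gamma = (0.500000, -0.500000), gamma' = (0.500000, 0.000000); Gamma_ppp = 0.000000, Gamma_ppq = -0.243243, Gamma_pqq = 0.000000, Gamma_qpp = 0.000000, Gamma_qpq = 0.567568, Gamma_qqq = 0.000000
  tau = 0.625000: gamma = (0.562500, -0.500000), gamma' = (0.500000, 0.000000); Gamma_ppp = 0.000000, Gamma_ppq = -0.226727, Gamma_pqq = 0.000000, Gamma_qpp = 0.000000, Gamma_qpq = 0.557371, Gamma_qqq = 0.000000
  tau = 0.750000: gamma = (0.625000, -0.500000), gamma' = (0.500000, 0.000000); Gamma_ppp = 0.000000, Gamma_ppq = -0.211609, Gamma_pqq = 0.000000, Gamma_qpp = 0.000000, Gamma_qpq = 0.546657, Gamma_qqq = 0.000000
  tau = 0.875000: gamma = (0.687500, -0.500000), gamma' = (0.500000, 0.000000); Gamma_ppp = 0.000000, Gamma_ppq = -0.197768, Gamma_pqq = 0.000000, Gamma_qpp = 0.000000, Gamma_qpq = 0.535622, Gamma_qqq = 0.000000
  tau = 1.000000: gamma = (0.750000, -0.500000), gamma' = (0.500000, 0.000000); Gamma_ppp = 0.000000, Gamma_ppq = -0.185090, Gamma_pqq = 0.000000, Gamma_qpp = 0.000000, Gamma_qpq = 0.524422, Gamma_qqq = 0.000000
step 0: V^p = 0.5000, V^q = 1.2500
step 1: k1 = (0.203620, -0.373303), k2 = (0.181970, -0.356357), k3 = (0.182290, -0.356984), k4 = (0.163072, -0.339733); V <- V + (h/6)(k1 + 2k2 + 2k3 + k4): V^p = 0.5456, V^q = 1.1608
step 2: k1 = (0.163085, -0.339760), k2 = (0.146107, -0.322652), k3 = (0.146386, -0.323269), k4 = (0.131355, -0.306494); V <- V + (h/6)(k1 + 2k2 + 2k3 + k4): V^p = 0.5823, V^q = 1.0801
step 3: k1 = (0.131362, -0.306512), k2 = (0.118099, -0.290328), k3 = (0.118329, -0.290892), k4 = (0.106584, -0.275342); V <- V + (h/6)(k1 + 2k2 + 2k3 + k4): V^p = 0.6119, V^q = 1.0074
step 4: k1 = (0.106589, -0.275354), k2 = (0.096214, -0.260578), k3 = (0.096396, -0.261073), k4 = (0.087191, -0.247040); V <- V + (h/6)(k1 + 2k2 + 2k3 + k4): V^p = 0.6360, V^q = 0.9422


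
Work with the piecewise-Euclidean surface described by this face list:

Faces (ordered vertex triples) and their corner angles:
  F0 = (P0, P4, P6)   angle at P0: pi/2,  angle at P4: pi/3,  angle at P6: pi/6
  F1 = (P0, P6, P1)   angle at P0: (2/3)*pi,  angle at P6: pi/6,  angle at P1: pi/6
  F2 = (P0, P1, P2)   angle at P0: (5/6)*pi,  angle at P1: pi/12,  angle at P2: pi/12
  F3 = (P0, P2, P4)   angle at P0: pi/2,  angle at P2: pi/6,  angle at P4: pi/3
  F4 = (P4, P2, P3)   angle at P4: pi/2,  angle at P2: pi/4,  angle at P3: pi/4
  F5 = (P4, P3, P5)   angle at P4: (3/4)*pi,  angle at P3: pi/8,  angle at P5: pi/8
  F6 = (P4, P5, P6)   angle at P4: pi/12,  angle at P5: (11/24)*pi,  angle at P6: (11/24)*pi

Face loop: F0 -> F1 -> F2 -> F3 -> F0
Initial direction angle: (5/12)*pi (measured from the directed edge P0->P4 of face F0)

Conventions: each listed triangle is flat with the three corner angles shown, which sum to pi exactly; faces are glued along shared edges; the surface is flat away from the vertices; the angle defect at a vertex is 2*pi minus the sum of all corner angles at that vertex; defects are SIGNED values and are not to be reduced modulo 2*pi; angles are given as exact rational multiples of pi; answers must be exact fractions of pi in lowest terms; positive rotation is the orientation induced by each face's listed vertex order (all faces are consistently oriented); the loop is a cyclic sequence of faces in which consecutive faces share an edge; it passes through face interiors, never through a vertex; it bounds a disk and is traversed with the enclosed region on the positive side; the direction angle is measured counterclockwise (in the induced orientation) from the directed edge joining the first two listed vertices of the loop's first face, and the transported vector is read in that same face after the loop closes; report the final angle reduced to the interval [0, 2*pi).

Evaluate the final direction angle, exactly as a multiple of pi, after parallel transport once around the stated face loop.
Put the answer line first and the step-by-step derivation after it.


Answer: final direction angle = (23/12)*pi

enclosed vertex P0: corner angles sum to (5/2)*pi, defect = 2*pi - (5/2)*pi = -pi/2
adding the enclosed defects to the starting angle (mod 2*pi, induced orientation) gives the holonomy
final angle = (5/12)*pi - pi/2 = (23/12)*pi (mod 2*pi)


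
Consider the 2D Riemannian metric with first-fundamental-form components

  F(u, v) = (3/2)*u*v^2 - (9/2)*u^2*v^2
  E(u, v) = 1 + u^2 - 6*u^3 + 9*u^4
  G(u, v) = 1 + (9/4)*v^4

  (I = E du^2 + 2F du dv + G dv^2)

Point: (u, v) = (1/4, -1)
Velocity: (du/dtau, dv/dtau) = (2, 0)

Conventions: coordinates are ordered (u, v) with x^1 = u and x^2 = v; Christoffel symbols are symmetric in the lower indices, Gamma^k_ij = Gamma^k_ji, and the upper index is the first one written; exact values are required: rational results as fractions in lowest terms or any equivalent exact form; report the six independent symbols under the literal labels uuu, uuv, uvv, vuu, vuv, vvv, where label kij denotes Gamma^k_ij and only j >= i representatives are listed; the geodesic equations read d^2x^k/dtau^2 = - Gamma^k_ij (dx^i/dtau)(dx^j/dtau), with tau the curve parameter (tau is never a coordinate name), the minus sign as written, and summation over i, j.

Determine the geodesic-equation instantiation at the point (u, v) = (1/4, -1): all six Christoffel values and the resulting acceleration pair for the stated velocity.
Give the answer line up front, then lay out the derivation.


Answer: Gamma_uuu = -8/833, Gamma_uuv = 0, Gamma_uvv = -48/833, Gamma_vuu = -192/833, Gamma_vuv = 0, Gamma_vvv = -1152/833; accelerations (d^2u/dtau^2, d^2v/dtau^2) = (32/833, 768/833)

E = 257/256, F = 3/32, G = 13/4 at the point
E_u = -1/16, E_v = 0, F_u = -3/4, F_v = -3/16, G_u = 0, G_v = -9
EG - F^2 = 833/256;  g^inv = (256/833) * [[13/4, -3/32], [-3/32, 257/256]]
first-kind symbols [ij,l] = (1/2)(d_i g_jl + d_j g_il - d_l g_ij): [uu,u] = E_u/2 = -1/32, [uu,v] = F_u - E_v/2 = -3/4, [uv,u] = E_v/2 = 0, [uv,v] = G_u/2 = 0, [vv,u] = F_v - G_u/2 = -3/16, [vv,v] = G_v/2 = -9/2
Gamma^u_ij = (G*[ij,u] - F*[ij,v])/(EG - F^2), Gamma^v_ij = (E*[ij,v] - F*[ij,u])/(EG - F^2)
Gamma_uuu = -8/833, Gamma_uuv = 0, Gamma_uvv = -48/833, Gamma_vuu = -192/833, Gamma_vuv = 0, Gamma_vvv = -1152/833
d^2u/dtau^2 = -(Gamma_uuu*(2)^2 + 2*Gamma_uuv*(2)*(0) + Gamma_uvv*(0)^2) = 32/833
d^2v/dtau^2 = -(Gamma_vuu*(2)^2 + 2*Gamma_vuv*(2)*(0) + Gamma_vvv*(0)^2) = 768/833


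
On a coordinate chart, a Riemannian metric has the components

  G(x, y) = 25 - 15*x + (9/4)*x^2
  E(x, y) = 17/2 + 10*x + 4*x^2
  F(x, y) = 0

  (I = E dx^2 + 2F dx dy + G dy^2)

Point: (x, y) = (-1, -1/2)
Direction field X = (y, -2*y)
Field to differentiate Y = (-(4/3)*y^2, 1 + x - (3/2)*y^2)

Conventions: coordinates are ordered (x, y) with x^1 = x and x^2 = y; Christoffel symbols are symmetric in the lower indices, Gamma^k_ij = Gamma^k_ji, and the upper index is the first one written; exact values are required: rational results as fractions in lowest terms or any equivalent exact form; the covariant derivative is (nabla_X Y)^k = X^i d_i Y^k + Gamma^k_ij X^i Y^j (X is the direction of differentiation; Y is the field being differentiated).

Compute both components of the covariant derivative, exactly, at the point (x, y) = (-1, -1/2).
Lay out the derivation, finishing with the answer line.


E = 5/2, F = 0, G = 169/4 at the point
E_x = 2, E_y = 0, F_x = 0, F_y = 0, G_x = -39/2, G_y = 0
EG - F^2 = 845/8;  g^inv = (8/845) * [[169/4, 0], [0, 5/2]]
first-kind symbols [ij,l] = (1/2)(d_i g_jl + d_j g_il - d_l g_ij): [xx,x] = E_x/2 = 1, [xx,y] = F_x - E_y/2 = 0, [xy,x] = E_y/2 = 0, [xy,y] = G_x/2 = -39/4, [yy,x] = F_y - G_x/2 = 39/4, [yy,y] = G_y/2 = 0
Gamma^x_ij = (G*[ij,x] - F*[ij,y])/(EG - F^2), Gamma^y_ij = (E*[ij,y] - F*[ij,x])/(EG - F^2)
Gamma_xxx = 2/5, Gamma_xxy = 0, Gamma_xyy = 39/10, Gamma_yxx = 0, Gamma_yxy = -3/13, Gamma_yyy = 0
X = (-1/2, 1), Y = (-1/3, -3/8) at the point

Answer: (nabla_X Y)^x = -1/16, (nabla_X Y)^y = 215/208


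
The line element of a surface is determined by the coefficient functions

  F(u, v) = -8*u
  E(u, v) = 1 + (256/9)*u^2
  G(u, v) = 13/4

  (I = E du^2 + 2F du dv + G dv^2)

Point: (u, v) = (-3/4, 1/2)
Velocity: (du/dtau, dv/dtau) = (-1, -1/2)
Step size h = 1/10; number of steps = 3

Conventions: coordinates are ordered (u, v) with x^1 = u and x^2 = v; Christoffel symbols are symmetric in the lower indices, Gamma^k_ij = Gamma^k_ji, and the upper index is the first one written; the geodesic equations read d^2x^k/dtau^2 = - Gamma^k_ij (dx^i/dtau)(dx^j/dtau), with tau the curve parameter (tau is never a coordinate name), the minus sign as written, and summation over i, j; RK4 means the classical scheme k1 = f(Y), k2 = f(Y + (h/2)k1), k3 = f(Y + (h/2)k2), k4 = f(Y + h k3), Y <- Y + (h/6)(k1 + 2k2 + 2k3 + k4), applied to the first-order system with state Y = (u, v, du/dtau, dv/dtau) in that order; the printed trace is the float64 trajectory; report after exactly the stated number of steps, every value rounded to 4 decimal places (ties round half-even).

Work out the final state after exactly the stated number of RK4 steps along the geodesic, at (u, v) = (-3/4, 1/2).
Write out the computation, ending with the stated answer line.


f(Y) = (du/dtau, dv/dtau, -Gamma^u_ij Y'^i Y'^j, -Gamma^v_ij Y'^i Y'^j) with the Gammas evaluated at the stage position; h = 0.100000; intermediate values shown to 6 dp
step 0: u = -0.7500, v = 0.5000, du/dtau = -1.0000, dv/dtau = -0.5000
step 1:
  k1: at (u, v) = (-0.750000, 0.500000), (du/dtau, dv/dtau) = (-1.000000, -0.500000); Gamma_uuu = -1.108225, Gamma_uuv = 0.000000, Gamma_uvv = 0.000000, Gamma_vuu = -0.415584, Gamma_vuv = 0.000000, Gamma_vvv = 0.000000; k1 = (-1.000000, -0.500000, 1.108225, 0.415584)
  k2: at (u, v) = (-0.800000, 0.475000), (du/dtau, dv/dtau) = (-0.944589, -0.479221); Gamma_uuu = -1.060645, Gamma_uuv = 0.000000, Gamma_uvv = 0.000000, Gamma_vuu = -0.372883, Gamma_vuv = 0.000000, Gamma_vvv = 0.000000; k2 = (-0.944589, -0.479221, 0.946359, 0.332704)
  k3: at (u, v) = (-0.797229, 0.476039), (du/dtau, dv/dtau) = (-0.952682, -0.483365); Gamma_uuu = -1.063210, Gamma_uuv = 0.000000, Gamma_uvv = 0.000000, Gamma_vuu = -0.375084, Gamma_vuv = 0.000000, Gamma_vvv = 0.000000; k3 = (-0.952682, -0.483365, 0.964973, 0.340427)
  k4: at (u, v) = (-0.845268, 0.451664), (du/dtau, dv/dtau) = (-0.903503, -0.465957); Gamma_uuu = -1.019949, Gamma_uuv = 0.000000, Gamma_uvv = 0.000000, Gamma_vuu = -0.339372, Gamma_vuv = 0.000000, Gamma_vvv = 0.000000; k4 = (-0.903503, -0.465957, 0.832602, 0.277035)
  Y <- Y + (h/6)(k1 + 2k2 + 2k3 + k4): u = -0.8450, v = 0.4518, du/dtau = -0.9039, dv/dtau = -0.4660
step 2:
  k1: at (u, v) = (-0.844967, 0.451815), (du/dtau, dv/dtau) = (-0.903942, -0.466019); Gamma_uuu = -1.020211, Gamma_uuv = 0.000000, Gamma_uvv = 0.000000, Gamma_vuu = -0.339581, Gamma_vuv = 0.000000, Gamma_vvv = 0.000000; k1 = (-0.903942, -0.466019, 0.833626, 0.277475)
  k2: at (u, v) = (-0.890164, 0.428514), (du/dtau, dv/dtau) = (-0.862261, -0.452145); Gamma_uuu = -0.981816, Gamma_uuv = 0.000000, Gamma_uvv = 0.000000, Gamma_vuu = -0.310208, Gamma_vuv = 0.000000, Gamma_vvv = 0.000000; k2 = (-0.862261, -0.452145, 0.729974, 0.230637)
  k3: at (u, v) = (-0.888080, 0.429207), (du/dtau, dv/dtau) = (-0.867443, -0.454487); Gamma_uuu = -0.983538, Gamma_uuv = 0.000000, Gamma_uvv = 0.000000, Gamma_vuu = -0.311481, Gamma_vuv = 0.000000, Gamma_vvv = 0.000000; k3 = (-0.867443, -0.454487, 0.740071, 0.234376)
  k4: at (u, v) = (-0.931712, 0.406366), (du/dtau, dv/dtau) = (-0.829935, -0.442581); Gamma_uuu = -0.948457, Gamma_uuv = 0.000000, Gamma_uvv = 0.000000, Gamma_vuu = -0.286305, Gamma_vuv = 0.000000, Gamma_vvv = 0.000000; k4 = (-0.829935, -0.442581, 0.653289, 0.197204)
  Y <- Y + (h/6)(k1 + 2k2 + 2k3 + k4): u = -0.9315, v = 0.4065, du/dtau = -0.8302, dv/dtau = -0.4426
step 3:
  k1: at (u, v) = (-0.931522, 0.406450), (du/dtau, dv/dtau) = (-0.830158, -0.442607); Gamma_uuu = -0.948605, Gamma_uuv = 0.000000, Gamma_uvv = 0.000000, Gamma_vuu = -0.286408, Gamma_vuv = 0.000000, Gamma_vvv = 0.000000; k1 = (-0.830158, -0.442607, 0.653744, 0.197382)
  k2: at (u, v) = (-0.973030, 0.384320), (du/dtau, dv/dtau) = (-0.797471, -0.432738); Gamma_uuu = -0.917049, Gamma_uuv = 0.000000, Gamma_uvv = 0.000000, Gamma_vuu = -0.265069, Gamma_vuv = 0.000000, Gamma_vvv = 0.000000; k2 = (-0.797471, -0.432738, 0.583207, 0.168573)
  k3: at (u, v) = (-0.971396, 0.384813), (du/dtau, dv/dtau) = (-0.800998, -0.434178); Gamma_uuu = -0.918258, Gamma_uuv = 0.000000, Gamma_uvv = 0.000000, Gamma_vuu = -0.265865, Gamma_vuv = 0.000000, Gamma_vvv = 0.000000; k3 = (-0.800998, -0.434178, 0.589153, 0.170578)
  k4: at (u, v) = (-1.011622, 0.363032), (du/dtau, dv/dtau) = (-0.771243, -0.425549); Gamma_uuu = -0.889231, Gamma_uuv = 0.000000, Gamma_uvv = 0.000000, Gamma_vuu = -0.247223, Gamma_vuv = 0.000000, Gamma_vvv = 0.000000; k4 = (-0.771243, -0.425549, 0.528929, 0.147052)
  Y <- Y + (h/6)(k1 + 2k2 + 2k3 + k4): u = -1.0115, v = 0.3631, du/dtau = -0.7714, dv/dtau = -0.4256

Answer: u = -1.0115, v = 0.3631, du/dtau = -0.7714, dv/dtau = -0.4256


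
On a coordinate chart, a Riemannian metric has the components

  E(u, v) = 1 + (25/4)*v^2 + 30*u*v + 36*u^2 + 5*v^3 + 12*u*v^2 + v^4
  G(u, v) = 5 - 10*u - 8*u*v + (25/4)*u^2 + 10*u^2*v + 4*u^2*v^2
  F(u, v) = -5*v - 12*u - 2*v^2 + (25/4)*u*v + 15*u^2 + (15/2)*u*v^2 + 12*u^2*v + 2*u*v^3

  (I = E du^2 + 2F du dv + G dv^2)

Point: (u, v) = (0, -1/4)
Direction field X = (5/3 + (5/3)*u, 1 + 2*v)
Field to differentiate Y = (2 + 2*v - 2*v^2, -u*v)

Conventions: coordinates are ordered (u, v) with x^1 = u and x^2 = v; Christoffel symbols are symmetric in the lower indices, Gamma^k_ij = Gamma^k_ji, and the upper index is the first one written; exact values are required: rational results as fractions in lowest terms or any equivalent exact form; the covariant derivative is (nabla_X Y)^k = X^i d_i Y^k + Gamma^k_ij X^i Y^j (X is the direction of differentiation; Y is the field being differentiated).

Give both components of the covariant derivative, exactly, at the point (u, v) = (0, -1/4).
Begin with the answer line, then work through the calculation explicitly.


Answer: (nabla_X Y)^u = -273/2722, (nabla_X Y)^v = -86123/16332

E = 337/256, F = 9/8, G = 5 at the point
E_u = -27/4, E_v = -9/4, F_u = -105/8, F_v = -4, G_u = -8, G_v = 0
EG - F^2 = 1361/256;  g^inv = (256/1361) * [[5, -9/8], [-9/8, 337/256]]
first-kind symbols [ij,l] = (1/2)(d_i g_jl + d_j g_il - d_l g_ij): [uu,u] = E_u/2 = -27/8, [uu,v] = F_u - E_v/2 = -12, [uv,u] = E_v/2 = -9/8, [uv,v] = G_u/2 = -4, [vv,u] = F_v - G_u/2 = 0, [vv,v] = G_v/2 = 0
Gamma^u_ij = (G*[ij,u] - F*[ij,v])/(EG - F^2), Gamma^v_ij = (E*[ij,v] - F*[ij,u])/(EG - F^2)
Gamma_uuu = -864/1361, Gamma_uuv = -288/1361, Gamma_uvv = 0, Gamma_vuu = -3072/1361, Gamma_vuv = -1024/1361, Gamma_vvv = 0
X = (5/3, 1/2), Y = (11/8, 0) at the point


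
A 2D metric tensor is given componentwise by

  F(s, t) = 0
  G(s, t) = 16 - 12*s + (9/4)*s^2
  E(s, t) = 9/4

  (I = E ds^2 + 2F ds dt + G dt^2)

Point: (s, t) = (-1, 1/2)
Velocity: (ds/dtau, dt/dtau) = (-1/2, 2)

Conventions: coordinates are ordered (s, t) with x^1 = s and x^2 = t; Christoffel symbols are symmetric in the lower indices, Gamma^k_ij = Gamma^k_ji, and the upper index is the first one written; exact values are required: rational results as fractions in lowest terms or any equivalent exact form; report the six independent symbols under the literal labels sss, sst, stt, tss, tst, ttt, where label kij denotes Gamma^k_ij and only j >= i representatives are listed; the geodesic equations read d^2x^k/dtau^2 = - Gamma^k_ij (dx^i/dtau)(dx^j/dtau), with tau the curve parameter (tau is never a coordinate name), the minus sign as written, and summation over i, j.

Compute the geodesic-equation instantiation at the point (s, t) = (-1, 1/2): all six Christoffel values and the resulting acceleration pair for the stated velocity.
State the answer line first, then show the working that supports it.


Answer: Gamma_sss = 0, Gamma_sst = 0, Gamma_stt = 11/3, Gamma_tss = 0, Gamma_tst = -3/11, Gamma_ttt = 0; accelerations (d^2s/dtau^2, d^2t/dtau^2) = (-44/3, -6/11)

E = 9/4, F = 0, G = 121/4 at the point
E_s = 0, E_t = 0, F_s = 0, F_t = 0, G_s = -33/2, G_t = 0
EG - F^2 = 1089/16;  g^inv = (16/1089) * [[121/4, 0], [0, 9/4]]
first-kind symbols [ij,l] = (1/2)(d_i g_jl + d_j g_il - d_l g_ij): [ss,s] = E_s/2 = 0, [ss,t] = F_s - E_t/2 = 0, [st,s] = E_t/2 = 0, [st,t] = G_s/2 = -33/4, [tt,s] = F_t - G_s/2 = 33/4, [tt,t] = G_t/2 = 0
Gamma^s_ij = (G*[ij,s] - F*[ij,t])/(EG - F^2), Gamma^t_ij = (E*[ij,t] - F*[ij,s])/(EG - F^2)
Gamma_sss = 0, Gamma_sst = 0, Gamma_stt = 11/3, Gamma_tss = 0, Gamma_tst = -3/11, Gamma_ttt = 0
d^2s/dtau^2 = -(Gamma_sss*(-1/2)^2 + 2*Gamma_sst*(-1/2)*(2) + Gamma_stt*(2)^2) = -44/3
d^2t/dtau^2 = -(Gamma_tss*(-1/2)^2 + 2*Gamma_tst*(-1/2)*(2) + Gamma_ttt*(2)^2) = -6/11


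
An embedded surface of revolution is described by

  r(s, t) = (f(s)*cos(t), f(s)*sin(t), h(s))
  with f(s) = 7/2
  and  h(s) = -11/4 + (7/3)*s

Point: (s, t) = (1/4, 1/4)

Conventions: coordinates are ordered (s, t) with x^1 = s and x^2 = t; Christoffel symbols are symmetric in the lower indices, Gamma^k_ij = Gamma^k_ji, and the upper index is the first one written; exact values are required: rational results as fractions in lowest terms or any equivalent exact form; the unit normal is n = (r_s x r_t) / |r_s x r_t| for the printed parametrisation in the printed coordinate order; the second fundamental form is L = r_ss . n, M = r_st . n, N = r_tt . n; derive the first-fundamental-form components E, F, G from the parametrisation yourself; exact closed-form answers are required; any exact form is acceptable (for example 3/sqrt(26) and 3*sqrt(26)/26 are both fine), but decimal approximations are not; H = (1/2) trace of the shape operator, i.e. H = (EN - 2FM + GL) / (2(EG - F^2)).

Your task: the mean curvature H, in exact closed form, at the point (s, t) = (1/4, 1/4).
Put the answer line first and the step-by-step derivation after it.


Answer: H = 1/7

f = 7/2, f' = 0, f'' = 0, h' = 7/3, h'' = 0
E = 49/9, F = 0, G = 49/4; answer radicand W^2 = 49/9
unnormalised second-form numerators: l = 0, m = 0, n = 49/6; L = l/sqrt(49/9), and similarly M = m/sqrt(W^2), N = n/sqrt(W^2)
H = (E*n - 2*F*m + G*l) / (2*(EG - F^2)*sqrt(W^2)); E*n - 2*F*m + G*l = 2401/54, EG - F^2 = 2401/36, so H = (1/3)/sqrt(49/9)


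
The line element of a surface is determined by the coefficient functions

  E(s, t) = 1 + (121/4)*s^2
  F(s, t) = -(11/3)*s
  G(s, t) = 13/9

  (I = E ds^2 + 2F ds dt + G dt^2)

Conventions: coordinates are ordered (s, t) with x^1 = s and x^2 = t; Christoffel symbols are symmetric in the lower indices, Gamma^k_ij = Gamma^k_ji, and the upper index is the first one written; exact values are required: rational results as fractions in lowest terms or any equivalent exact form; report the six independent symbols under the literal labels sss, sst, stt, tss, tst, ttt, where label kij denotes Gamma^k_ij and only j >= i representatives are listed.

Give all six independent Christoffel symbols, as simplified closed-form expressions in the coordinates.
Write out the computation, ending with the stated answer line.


E = 1 + (121/4)*s^2; F = -(11/3)*s; G = 13/9
Gamma^k_ij = (1/2) g^{kl} (d_i g_jl + d_j g_il - d_l g_ij), with g^inv = (1/(EG-F^2)) [[G, -F], [-F, E]]
first partials: E_s = (121/2)*s, E_t = 0, F_s = -11/3, F_t = 0, G_s = 0, G_t = 0
D = EG - F^2 = 13/9 + (121/4)*s^2
expanded: Gamma^s_ss = (G E_s - 2F F_s + F E_t)/(2D), Gamma^s_st = (G E_t - F G_s)/(2D), Gamma^s_tt = (2G F_t - G G_s - F G_t)/(2D), Gamma^t_ss = (2E F_s - E E_t - F E_s)/(2D), Gamma^t_st = (E G_s - F E_t)/(2D), Gamma^t_tt = (E G_t - 2F F_t + F G_s)/(2D); substitute and cancel common factors

Answer: Gamma_sss = 1089*s/(1089*s^2 + 52), Gamma_sst = 0, Gamma_stt = 0, Gamma_tss = -132/(1089*s^2 + 52), Gamma_tst = 0, Gamma_ttt = 0


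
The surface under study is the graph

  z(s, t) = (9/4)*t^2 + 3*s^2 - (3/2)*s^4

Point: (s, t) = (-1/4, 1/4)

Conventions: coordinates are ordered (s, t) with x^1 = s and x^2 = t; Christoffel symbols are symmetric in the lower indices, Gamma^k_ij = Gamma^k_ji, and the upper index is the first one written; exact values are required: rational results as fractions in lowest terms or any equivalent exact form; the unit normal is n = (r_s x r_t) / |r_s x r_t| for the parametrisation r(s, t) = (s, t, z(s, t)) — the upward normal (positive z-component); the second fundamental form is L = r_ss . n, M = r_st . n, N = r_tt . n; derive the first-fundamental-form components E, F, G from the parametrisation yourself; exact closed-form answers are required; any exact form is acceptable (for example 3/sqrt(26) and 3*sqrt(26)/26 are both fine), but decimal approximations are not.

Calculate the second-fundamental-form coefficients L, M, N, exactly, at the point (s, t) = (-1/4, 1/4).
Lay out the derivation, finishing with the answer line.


z_s = -45/32, z_t = 9/8, z_ss = 39/8, z_st = 0, z_tt = 9/2
E = 3049/1024, F = -405/256, G = 145/64; answer radicand W^2 = 4345/1024
unnormalised second-form numerators: l = 39/8, m = 0, n = 9/2; L = l/sqrt(4345/1024), and similarly M = m/sqrt(W^2), N = n/sqrt(W^2)

Answer: L = 156*sqrt(4345)/4345, M = 0, N = 144*sqrt(4345)/4345


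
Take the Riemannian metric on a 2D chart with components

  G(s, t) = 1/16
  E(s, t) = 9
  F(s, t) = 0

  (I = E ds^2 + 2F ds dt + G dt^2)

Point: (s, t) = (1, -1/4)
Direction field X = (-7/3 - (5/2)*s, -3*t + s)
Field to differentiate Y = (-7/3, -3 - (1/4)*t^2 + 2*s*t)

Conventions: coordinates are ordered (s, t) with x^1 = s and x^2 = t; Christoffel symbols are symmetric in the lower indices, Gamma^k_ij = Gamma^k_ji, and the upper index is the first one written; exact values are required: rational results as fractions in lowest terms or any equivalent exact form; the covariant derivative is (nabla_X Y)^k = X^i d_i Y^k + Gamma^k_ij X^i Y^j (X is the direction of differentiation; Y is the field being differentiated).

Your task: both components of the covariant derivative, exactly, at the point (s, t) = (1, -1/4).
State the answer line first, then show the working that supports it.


Answer: (nabla_X Y)^s = 0, (nabla_X Y)^t = 589/96

E = 9, F = 0, G = 1/16 at the point
E_s = 0, E_t = 0, F_s = 0, F_t = 0, G_s = 0, G_t = 0
EG - F^2 = 9/16;  g^inv = (16/9) * [[1/16, 0], [0, 9]]
first-kind symbols [ij,l] = (1/2)(d_i g_jl + d_j g_il - d_l g_ij): [ss,s] = E_s/2 = 0, [ss,t] = F_s - E_t/2 = 0, [st,s] = E_t/2 = 0, [st,t] = G_s/2 = 0, [tt,s] = F_t - G_s/2 = 0, [tt,t] = G_t/2 = 0
Gamma^s_ij = (G*[ij,s] - F*[ij,t])/(EG - F^2), Gamma^t_ij = (E*[ij,t] - F*[ij,s])/(EG - F^2)
Gamma_sss = 0, Gamma_sst = 0, Gamma_stt = 0, Gamma_tss = 0, Gamma_tst = 0, Gamma_ttt = 0
X = (-29/6, 7/4), Y = (-7/3, -225/64) at the point


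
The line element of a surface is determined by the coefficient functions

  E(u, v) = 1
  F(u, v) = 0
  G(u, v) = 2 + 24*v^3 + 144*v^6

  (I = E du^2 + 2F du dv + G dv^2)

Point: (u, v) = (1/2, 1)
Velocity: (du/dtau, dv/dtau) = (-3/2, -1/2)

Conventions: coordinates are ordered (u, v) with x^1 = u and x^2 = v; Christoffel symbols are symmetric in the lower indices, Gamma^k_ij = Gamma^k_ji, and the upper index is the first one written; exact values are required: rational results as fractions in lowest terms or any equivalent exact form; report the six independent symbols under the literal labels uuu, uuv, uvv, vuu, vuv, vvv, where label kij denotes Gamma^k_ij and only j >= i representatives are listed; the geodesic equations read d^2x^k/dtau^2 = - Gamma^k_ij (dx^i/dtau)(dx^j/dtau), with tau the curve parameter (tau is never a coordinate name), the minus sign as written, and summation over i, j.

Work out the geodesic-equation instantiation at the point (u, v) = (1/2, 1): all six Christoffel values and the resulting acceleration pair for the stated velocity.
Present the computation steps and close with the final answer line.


E = 1, F = 0, G = 170 at the point
E_u = 0, E_v = 0, F_u = 0, F_v = 0, G_u = 0, G_v = 936
EG - F^2 = 170;  g^inv = (1/170) * [[170, 0], [0, 1]]
first-kind symbols [ij,l] = (1/2)(d_i g_jl + d_j g_il - d_l g_ij): [uu,u] = E_u/2 = 0, [uu,v] = F_u - E_v/2 = 0, [uv,u] = E_v/2 = 0, [uv,v] = G_u/2 = 0, [vv,u] = F_v - G_u/2 = 0, [vv,v] = G_v/2 = 468
Gamma^u_ij = (G*[ij,u] - F*[ij,v])/(EG - F^2), Gamma^v_ij = (E*[ij,v] - F*[ij,u])/(EG - F^2)
Gamma_uuu = 0, Gamma_uuv = 0, Gamma_uvv = 0, Gamma_vuu = 0, Gamma_vuv = 0, Gamma_vvv = 234/85
d^2u/dtau^2 = -(Gamma_uuu*(-3/2)^2 + 2*Gamma_uuv*(-3/2)*(-1/2) + Gamma_uvv*(-1/2)^2) = 0
d^2v/dtau^2 = -(Gamma_vuu*(-3/2)^2 + 2*Gamma_vuv*(-3/2)*(-1/2) + Gamma_vvv*(-1/2)^2) = -117/170

Answer: Gamma_uuu = 0, Gamma_uuv = 0, Gamma_uvv = 0, Gamma_vuu = 0, Gamma_vuv = 0, Gamma_vvv = 234/85; accelerations (d^2u/dtau^2, d^2v/dtau^2) = (0, -117/170)


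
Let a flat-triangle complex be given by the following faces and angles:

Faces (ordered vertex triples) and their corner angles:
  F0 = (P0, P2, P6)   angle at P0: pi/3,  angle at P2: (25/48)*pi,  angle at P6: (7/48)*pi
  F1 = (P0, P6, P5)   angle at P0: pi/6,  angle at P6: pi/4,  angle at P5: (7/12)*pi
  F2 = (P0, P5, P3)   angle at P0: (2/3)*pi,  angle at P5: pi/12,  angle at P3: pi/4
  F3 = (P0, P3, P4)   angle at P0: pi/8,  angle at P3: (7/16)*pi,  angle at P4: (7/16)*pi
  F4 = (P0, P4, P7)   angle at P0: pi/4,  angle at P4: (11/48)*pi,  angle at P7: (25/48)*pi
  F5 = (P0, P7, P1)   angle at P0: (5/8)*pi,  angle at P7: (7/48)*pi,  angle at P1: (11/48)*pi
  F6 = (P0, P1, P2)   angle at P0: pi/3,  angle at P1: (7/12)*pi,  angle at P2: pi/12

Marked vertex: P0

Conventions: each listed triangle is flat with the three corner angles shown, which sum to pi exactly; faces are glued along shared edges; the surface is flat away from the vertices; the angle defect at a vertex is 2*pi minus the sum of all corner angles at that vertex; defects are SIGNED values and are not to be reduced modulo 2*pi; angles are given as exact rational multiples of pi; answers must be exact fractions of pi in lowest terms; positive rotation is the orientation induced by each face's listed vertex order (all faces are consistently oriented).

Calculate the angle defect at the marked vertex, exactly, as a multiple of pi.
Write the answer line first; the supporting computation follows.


Answer: defect(P0) = -pi/2

Sum of corner angles at P0: (5/2)*pi
defect = 2*pi - (5/2)*pi


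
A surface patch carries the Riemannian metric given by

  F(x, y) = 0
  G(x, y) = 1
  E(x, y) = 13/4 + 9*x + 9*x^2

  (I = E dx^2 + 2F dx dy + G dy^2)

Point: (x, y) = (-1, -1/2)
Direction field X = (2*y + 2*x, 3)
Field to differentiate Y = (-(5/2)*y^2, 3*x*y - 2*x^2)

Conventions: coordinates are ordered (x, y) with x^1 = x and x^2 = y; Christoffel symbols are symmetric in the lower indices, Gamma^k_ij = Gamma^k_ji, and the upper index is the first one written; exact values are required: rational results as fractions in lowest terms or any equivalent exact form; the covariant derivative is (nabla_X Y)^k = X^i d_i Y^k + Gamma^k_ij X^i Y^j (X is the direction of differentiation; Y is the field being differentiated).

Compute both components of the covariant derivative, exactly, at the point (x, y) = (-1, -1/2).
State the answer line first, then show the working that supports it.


Answer: (nabla_X Y)^x = 255/52, (nabla_X Y)^y = -33/2

E = 13/4, F = 0, G = 1 at the point
E_x = -9, E_y = 0, F_x = 0, F_y = 0, G_x = 0, G_y = 0
EG - F^2 = 13/4;  g^inv = (4/13) * [[1, 0], [0, 13/4]]
first-kind symbols [ij,l] = (1/2)(d_i g_jl + d_j g_il - d_l g_ij): [xx,x] = E_x/2 = -9/2, [xx,y] = F_x - E_y/2 = 0, [xy,x] = E_y/2 = 0, [xy,y] = G_x/2 = 0, [yy,x] = F_y - G_x/2 = 0, [yy,y] = G_y/2 = 0
Gamma^x_ij = (G*[ij,x] - F*[ij,y])/(EG - F^2), Gamma^y_ij = (E*[ij,y] - F*[ij,x])/(EG - F^2)
Gamma_xxx = -18/13, Gamma_xxy = 0, Gamma_xyy = 0, Gamma_yxx = 0, Gamma_yxy = 0, Gamma_yyy = 0
X = (-3, 3), Y = (-5/8, -1/2) at the point


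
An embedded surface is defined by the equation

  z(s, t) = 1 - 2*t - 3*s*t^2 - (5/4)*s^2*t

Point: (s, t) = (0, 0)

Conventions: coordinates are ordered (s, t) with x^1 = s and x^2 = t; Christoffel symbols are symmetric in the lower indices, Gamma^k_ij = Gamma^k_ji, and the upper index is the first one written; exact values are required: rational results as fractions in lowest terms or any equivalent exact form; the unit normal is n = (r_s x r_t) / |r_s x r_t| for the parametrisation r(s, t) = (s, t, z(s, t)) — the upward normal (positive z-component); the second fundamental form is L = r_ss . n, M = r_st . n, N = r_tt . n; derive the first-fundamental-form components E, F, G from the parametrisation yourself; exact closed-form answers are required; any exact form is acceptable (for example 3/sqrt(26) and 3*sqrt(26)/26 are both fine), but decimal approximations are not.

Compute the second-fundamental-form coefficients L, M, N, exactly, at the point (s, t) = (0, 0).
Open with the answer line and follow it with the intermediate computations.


Answer: L = 0, M = 0, N = 0

z_s = 0, z_t = -2, z_ss = 0, z_st = 0, z_tt = 0
E = 1, F = 0, G = 5; answer radicand W^2 = 5
unnormalised second-form numerators: l = 0, m = 0, n = 0; L = l/sqrt(5), and similarly M = m/sqrt(W^2), N = n/sqrt(W^2)


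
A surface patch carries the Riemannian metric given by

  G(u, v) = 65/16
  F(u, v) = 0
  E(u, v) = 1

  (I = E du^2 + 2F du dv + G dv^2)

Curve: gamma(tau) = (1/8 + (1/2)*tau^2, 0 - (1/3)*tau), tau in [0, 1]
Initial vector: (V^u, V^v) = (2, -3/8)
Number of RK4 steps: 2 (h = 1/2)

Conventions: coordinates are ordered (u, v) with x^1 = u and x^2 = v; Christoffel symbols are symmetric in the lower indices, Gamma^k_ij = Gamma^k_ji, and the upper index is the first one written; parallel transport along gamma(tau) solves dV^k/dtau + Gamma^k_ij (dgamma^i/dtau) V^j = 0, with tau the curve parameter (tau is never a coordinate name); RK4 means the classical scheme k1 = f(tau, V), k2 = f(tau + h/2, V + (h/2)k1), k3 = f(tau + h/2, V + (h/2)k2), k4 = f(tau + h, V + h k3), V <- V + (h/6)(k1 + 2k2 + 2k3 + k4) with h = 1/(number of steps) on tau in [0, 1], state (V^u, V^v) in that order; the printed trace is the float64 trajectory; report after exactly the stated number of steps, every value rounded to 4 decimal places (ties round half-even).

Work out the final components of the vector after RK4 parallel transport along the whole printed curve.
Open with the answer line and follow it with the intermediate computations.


Answer: V^u = 2.0000, V^v = -0.3750

gamma'(tau) = (tau, -1/3); f(tau, V)^k = -Gamma^k_ij(gamma(tau)) gamma'^i(tau) V^j; h = 1/2; intermediate values shown to 6 dp
curve data and Christoffel symbols at the stage parameters:
  tau = 0.000000: gamma = (0.125000, 0.000000), gamma' = (0.000000, -0.333333); Gamma_uuu = 0.000000, Gamma_uuv = 0.000000, Gamma_uvv = 0.000000, Gamma_vuu = 0.000000, Gamma_vuv = 0.000000, Gamma_vvv = 0.000000
  tau = 0.250000: gamma = (0.156250, -0.083333), gamma' = (0.250000, -0.333333); Gamma_uuu = 0.000000, Gamma_uuv = 0.000000, Gamma_uvv = 0.000000, Gamma_vuu = 0.000000, Gamma_vuv = 0.000000, Gamma_vvv = 0.000000
  tau = 0.500000: gamma = (0.250000, -0.166667), gamma' = (0.500000, -0.333333); Gamma_uuu = 0.000000, Gamma_uuv = 0.000000, Gamma_uvv = 0.000000, Gamma_vuu = 0.000000, Gamma_vuv = 0.000000, Gamma_vvv = 0.000000
  tau = 0.750000: gamma = (0.406250, -0.250000), gamma' = (0.750000, -0.333333); Gamma_uuu = 0.000000, Gamma_uuv = 0.000000, Gamma_uvv = 0.000000, Gamma_vuu = 0.000000, Gamma_vuv = 0.000000, Gamma_vvv = 0.000000
  tau = 1.000000: gamma = (0.625000, -0.333333), gamma' = (1.000000, -0.333333); Gamma_uuu = 0.000000, Gamma_uuv = 0.000000, Gamma_uvv = 0.000000, Gamma_vuu = 0.000000, Gamma_vuv = 0.000000, Gamma_vvv = 0.000000
step 0: V^u = 2.0000, V^v = -0.3750
step 1: k1 = (0.000000, 0.000000), k2 = (0.000000, 0.000000), k3 = (0.000000, 0.000000), k4 = (0.000000, 0.000000); V <- V + (h/6)(k1 + 2k2 + 2k3 + k4): V^u = 2.0000, V^v = -0.3750
step 2: k1 = (0.000000, 0.000000), k2 = (0.000000, 0.000000), k3 = (0.000000, 0.000000), k4 = (0.000000, 0.000000); V <- V + (h/6)(k1 + 2k2 + 2k3 + k4): V^u = 2.0000, V^v = -0.3750
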